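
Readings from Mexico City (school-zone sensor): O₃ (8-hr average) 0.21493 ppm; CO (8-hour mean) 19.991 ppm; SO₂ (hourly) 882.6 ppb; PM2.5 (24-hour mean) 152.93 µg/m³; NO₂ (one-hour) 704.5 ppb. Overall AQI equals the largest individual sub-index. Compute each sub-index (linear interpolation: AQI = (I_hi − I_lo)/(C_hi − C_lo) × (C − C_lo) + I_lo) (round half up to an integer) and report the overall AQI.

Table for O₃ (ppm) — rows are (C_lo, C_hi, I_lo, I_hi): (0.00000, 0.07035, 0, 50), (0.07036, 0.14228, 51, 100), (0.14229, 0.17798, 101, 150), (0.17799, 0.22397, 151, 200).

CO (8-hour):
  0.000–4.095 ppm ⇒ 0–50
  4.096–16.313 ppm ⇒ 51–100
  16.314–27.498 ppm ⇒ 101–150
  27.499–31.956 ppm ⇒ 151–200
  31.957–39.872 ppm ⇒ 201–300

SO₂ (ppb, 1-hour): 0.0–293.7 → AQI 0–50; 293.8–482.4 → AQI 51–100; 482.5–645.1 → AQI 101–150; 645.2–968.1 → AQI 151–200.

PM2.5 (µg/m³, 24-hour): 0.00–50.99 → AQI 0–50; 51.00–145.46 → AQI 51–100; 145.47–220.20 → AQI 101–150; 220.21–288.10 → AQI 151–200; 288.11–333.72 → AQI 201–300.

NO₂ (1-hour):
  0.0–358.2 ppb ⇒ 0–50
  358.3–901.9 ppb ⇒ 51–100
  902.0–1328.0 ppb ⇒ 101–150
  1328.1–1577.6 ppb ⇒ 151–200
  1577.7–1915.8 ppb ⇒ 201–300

190

O₃: 0.21493 ∈ [0.17799, 0.22397] ↔ index [151, 200].
151 + (0.21493−0.17799)·(200−151)/(0.22397−0.17799) = 151 + 0.03694·49/0.04598 ≈ 190.37, so AQI = 190.
CO: 19.991 lies in 16.314–27.498, so I_lo=101, I_hi=150, C_lo=16.314, C_hi=27.498.
(150−101)/(27.498−16.314) × (19.991−16.314) + 101 = 49/11.184 × 3.677 + 101 ≈ 117.11 → 117.
SO₂: 882.6 lies in 645.2–968.1, so I_lo=151, I_hi=200, C_lo=645.2, C_hi=968.1.
(200−151)/(968.1−645.2) × (882.6−645.2) + 151 = 49/322.9 × 237.4 + 151 ≈ 187.03 → 187.
PM2.5: row 145.47–220.20 (AQI 101–150). (150−101)·(152.93−145.47)/(220.20−145.47) + 101 = 49·7.46/74.73 + 101 ≈ 105.89 → 106.
NO₂ 704.5: bracket 358.3–901.9 → index 51–100; slope 49/543.6, offset 346.2.
AQI = 51 + 49/543.6·346.2 ≈ 82.21 ⇒ 82.
Sub-indices: O₃→190, CO→117, SO₂→187, PM2.5→106, NO₂→82. Overall AQI = max = 190; dominant pollutant is O₃.
AQI 190: Unhealthy.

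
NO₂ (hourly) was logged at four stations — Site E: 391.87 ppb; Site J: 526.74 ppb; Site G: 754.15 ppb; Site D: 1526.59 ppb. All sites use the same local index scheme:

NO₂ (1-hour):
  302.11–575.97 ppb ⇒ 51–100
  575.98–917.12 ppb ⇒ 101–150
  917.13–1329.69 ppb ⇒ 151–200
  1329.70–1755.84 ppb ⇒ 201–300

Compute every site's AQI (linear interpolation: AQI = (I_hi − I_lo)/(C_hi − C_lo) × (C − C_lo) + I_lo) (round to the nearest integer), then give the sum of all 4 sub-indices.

532

Site E 391.87: bracket 302.11–575.97 → index 51–100; slope 49/273.86, offset 89.76.
AQI = 51 + 49/273.86·89.76 ≈ 67.06 ⇒ 67.
Site J 526.74: bracket 302.11–575.97 → index 51–100; slope 49/273.86, offset 224.63.
AQI = 51 + 49/273.86·224.63 ≈ 91.19 ⇒ 91.
Site G: 754.15 ∈ [575.98, 917.12] ↔ index [101, 150].
101 + (754.15−575.98)·(150−101)/(917.12−575.98) = 101 + 178.17·49/341.14 ≈ 126.59, so AQI = 127.
Site D: 1526.59 lies in 1329.70–1755.84, so I_lo=201, I_hi=300, C_lo=1329.70, C_hi=1755.84.
(300−201)/(1755.84−1329.70) × (1526.59−1329.70) + 201 = 99/426.14 × 196.89 + 201 ≈ 246.74 → 247.
AQIs: Site E=67, Site J=91, Site G=127, Site D=247. Sum = 67 + 91 + 127 + 247 = 532.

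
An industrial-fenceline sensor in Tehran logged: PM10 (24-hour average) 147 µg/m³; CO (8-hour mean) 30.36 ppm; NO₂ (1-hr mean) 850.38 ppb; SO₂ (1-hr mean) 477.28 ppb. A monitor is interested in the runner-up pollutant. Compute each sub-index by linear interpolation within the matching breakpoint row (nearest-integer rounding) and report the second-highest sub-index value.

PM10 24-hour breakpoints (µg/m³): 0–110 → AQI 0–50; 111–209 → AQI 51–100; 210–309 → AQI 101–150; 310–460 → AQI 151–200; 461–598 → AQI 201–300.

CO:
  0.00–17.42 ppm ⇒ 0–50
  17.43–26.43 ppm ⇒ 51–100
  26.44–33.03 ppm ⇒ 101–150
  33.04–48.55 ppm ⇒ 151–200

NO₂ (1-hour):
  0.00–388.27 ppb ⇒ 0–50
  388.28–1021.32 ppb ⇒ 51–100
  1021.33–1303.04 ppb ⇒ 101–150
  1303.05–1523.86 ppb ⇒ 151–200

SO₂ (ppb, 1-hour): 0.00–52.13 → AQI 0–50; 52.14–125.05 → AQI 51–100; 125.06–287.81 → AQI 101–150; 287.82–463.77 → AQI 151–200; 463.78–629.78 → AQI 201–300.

130

PM10 147: bracket 111–209 → index 51–100; slope 49/98, offset 36.
AQI = 51 + 49/98·36 ≈ 69.00 ⇒ 69.
CO: row 26.44–33.03 (AQI 101–150). (150−101)·(30.36−26.44)/(33.03−26.44) + 101 = 49·3.92/6.59 + 101 ≈ 130.15 → 130.
NO₂: 850.38 lies in 388.28–1021.32, so I_lo=51, I_hi=100, C_lo=388.28, C_hi=1021.32.
(100−51)/(1021.32−388.28) × (850.38−388.28) + 51 = 49/633.04 × 462.10 + 51 ≈ 86.77 → 87.
SO₂: 477.28 lies in 463.78–629.78, so I_lo=201, I_hi=300, C_lo=463.78, C_hi=629.78.
(300−201)/(629.78−463.78) × (477.28−463.78) + 201 = 99/166.00 × 13.50 + 201 ≈ 209.05 → 209.
Sub-indices: PM10→69, CO→130, NO₂→87, SO₂→209. Ranked high→low: 209, 130, 87, 69. Second-highest sub-index = 130.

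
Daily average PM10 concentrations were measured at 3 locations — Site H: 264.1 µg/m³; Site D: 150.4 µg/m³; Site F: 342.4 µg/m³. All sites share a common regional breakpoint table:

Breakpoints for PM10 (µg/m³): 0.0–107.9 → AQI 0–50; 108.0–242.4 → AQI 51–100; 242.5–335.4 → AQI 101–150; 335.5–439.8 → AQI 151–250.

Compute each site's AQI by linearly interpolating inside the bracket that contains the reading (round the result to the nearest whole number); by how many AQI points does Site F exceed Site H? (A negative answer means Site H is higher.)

46

Site H: 264.1 lies in 242.5–335.4, so I_lo=101, I_hi=150, C_lo=242.5, C_hi=335.4.
(150−101)/(335.4−242.5) × (264.1−242.5) + 101 = 49/92.9 × 21.6 + 101 ≈ 112.39 → 112.
Site D: row 108.0–242.4 (AQI 51–100). (100−51)·(150.4−108.0)/(242.4−108.0) + 51 = 49·42.4/134.4 + 51 ≈ 66.46 → 66.
Site F 342.4: bracket 335.5–439.8 → index 151–250; slope 99/104.3, offset 6.9.
AQI = 151 + 99/104.3·6.9 ≈ 157.55 ⇒ 158.
AQIs: Site H=112, Site D=66, Site F=158. Site F (158) − Site H (112) = 46.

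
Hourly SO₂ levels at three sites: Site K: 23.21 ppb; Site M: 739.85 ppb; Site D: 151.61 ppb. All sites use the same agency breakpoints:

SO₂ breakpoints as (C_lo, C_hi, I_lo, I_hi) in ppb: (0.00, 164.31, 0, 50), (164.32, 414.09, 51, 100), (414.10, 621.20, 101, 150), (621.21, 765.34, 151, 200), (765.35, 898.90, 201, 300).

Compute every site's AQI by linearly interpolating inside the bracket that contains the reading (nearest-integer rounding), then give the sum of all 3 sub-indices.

244

Site K 23.21: bracket 0.00–164.31 → index 0–50; slope 50/164.31, offset 23.21.
AQI = 0 + 50/164.31·23.21 ≈ 7.06 ⇒ 7.
Site M: 739.85 lies in 621.21–765.34, so I_lo=151, I_hi=200, C_lo=621.21, C_hi=765.34.
(200−151)/(765.34−621.21) × (739.85−621.21) + 151 = 49/144.13 × 118.64 + 151 ≈ 191.33 → 191.
Site D: 151.61 lies in 0.00–164.31, so I_lo=0, I_hi=50, C_lo=0.00, C_hi=164.31.
(50−0)/(164.31−0.00) × (151.61−0.00) + 0 = 50/164.31 × 151.61 + 0 ≈ 46.14 → 46.
AQIs: Site K=7, Site M=191, Site D=46. Sum = 7 + 191 + 46 = 244.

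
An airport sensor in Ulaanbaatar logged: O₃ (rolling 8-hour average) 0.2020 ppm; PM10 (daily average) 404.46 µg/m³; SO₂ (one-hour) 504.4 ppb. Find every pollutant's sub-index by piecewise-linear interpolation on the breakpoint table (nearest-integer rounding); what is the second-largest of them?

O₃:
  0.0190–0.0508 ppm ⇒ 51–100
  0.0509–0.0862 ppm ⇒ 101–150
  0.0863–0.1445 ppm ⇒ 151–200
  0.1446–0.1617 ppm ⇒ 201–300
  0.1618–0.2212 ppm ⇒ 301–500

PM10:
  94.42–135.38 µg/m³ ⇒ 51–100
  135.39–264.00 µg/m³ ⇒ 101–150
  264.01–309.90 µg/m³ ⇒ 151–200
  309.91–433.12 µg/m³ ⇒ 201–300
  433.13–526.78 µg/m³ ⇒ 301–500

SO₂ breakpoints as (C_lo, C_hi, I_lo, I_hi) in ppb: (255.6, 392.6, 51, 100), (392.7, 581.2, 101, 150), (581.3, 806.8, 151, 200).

277

O₃: 0.2020 lies in 0.1618–0.2212, so I_lo=301, I_hi=500, C_lo=0.1618, C_hi=0.2212.
(500−301)/(0.2212−0.1618) × (0.2020−0.1618) + 301 = 199/0.0594 × 0.0402 + 301 ≈ 435.68 → 436.
PM10: 404.46 ∈ [309.91, 433.12] ↔ index [201, 300].
201 + (404.46−309.91)·(300−201)/(433.12−309.91) = 201 + 94.55·99/123.21 ≈ 276.97, so AQI = 277.
SO₂: row 392.7–581.2 (AQI 101–150). (150−101)·(504.4−392.7)/(581.2−392.7) + 101 = 49·111.7/188.5 + 101 ≈ 130.04 → 130.
Sub-indices: O₃→436, PM10→277, SO₂→130. Ranked high→low: 436, 277, 130. Second-highest sub-index = 277.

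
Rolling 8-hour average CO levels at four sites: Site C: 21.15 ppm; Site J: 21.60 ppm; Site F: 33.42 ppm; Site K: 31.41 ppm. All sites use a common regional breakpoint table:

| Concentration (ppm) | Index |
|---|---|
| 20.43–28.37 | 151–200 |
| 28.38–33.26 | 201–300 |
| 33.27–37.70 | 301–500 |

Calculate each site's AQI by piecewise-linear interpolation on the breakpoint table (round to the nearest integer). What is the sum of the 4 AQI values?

Site C: row 20.43–28.37 (AQI 151–200). (200−151)·(21.15−20.43)/(28.37−20.43) + 151 = 49·0.72/7.94 + 151 ≈ 155.44 → 155.
Site J: 21.60 lies in 20.43–28.37, so I_lo=151, I_hi=200, C_lo=20.43, C_hi=28.37.
(200−151)/(28.37−20.43) × (21.60−20.43) + 151 = 49/7.94 × 1.17 + 151 ≈ 158.22 → 158.
Site F: 33.42 lies in 33.27–37.70, so I_lo=301, I_hi=500, C_lo=33.27, C_hi=37.70.
(500−301)/(37.70−33.27) × (33.42−33.27) + 301 = 199/4.43 × 0.15 + 301 ≈ 307.74 → 308.
Site K: 31.41 ∈ [28.38, 33.26] ↔ index [201, 300].
201 + (31.41−28.38)·(300−201)/(33.26−28.38) = 201 + 3.03·99/4.88 ≈ 262.47, so AQI = 262.
AQIs: Site C=155, Site J=158, Site F=308, Site K=262. Sum = 155 + 158 + 308 + 262 = 883.

883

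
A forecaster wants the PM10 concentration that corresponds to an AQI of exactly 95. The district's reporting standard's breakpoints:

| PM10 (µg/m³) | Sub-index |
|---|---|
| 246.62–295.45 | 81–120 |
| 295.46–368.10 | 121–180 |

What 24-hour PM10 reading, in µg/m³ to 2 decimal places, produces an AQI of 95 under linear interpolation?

AQI 95 lies in the 81–120 band, which corresponds to 246.62–295.45 µg/m³.
C = 246.62 + (95−81)×(295.45−246.62)/(120−81) = 246.62 + 14×48.83/39 ≈ 264.1487 µg/m³ → 264.15 µg/m³ to 2 dp.

264.15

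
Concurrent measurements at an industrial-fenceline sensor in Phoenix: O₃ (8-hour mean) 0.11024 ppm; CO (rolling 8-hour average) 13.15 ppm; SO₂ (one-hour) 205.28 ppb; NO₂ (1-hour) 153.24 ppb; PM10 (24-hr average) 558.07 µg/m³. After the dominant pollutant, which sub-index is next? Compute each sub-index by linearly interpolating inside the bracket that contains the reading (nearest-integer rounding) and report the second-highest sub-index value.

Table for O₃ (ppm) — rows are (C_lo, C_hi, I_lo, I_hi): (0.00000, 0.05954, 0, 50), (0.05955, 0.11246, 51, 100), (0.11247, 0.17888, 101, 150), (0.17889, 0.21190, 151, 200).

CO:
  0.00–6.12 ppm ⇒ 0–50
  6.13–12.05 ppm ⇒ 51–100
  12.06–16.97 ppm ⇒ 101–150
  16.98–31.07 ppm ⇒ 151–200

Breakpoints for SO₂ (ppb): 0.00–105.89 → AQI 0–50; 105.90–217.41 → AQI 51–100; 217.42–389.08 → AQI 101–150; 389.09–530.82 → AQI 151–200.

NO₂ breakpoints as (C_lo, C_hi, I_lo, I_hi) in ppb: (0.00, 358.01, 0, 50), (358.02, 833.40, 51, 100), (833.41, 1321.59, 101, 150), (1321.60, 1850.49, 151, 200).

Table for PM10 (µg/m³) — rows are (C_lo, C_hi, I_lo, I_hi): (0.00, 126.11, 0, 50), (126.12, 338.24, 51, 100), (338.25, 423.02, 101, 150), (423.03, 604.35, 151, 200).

112

O₃ 0.11024: bracket 0.05955–0.11246 → index 51–100; slope 49/0.05291, offset 0.05069.
AQI = 51 + 49/0.05291·0.05069 ≈ 97.94 ⇒ 98.
CO 13.15: bracket 12.06–16.97 → index 101–150; slope 49/4.91, offset 1.09.
AQI = 101 + 49/4.91·1.09 ≈ 111.88 ⇒ 112.
SO₂: 205.28 ∈ [105.90, 217.41] ↔ index [51, 100].
51 + (205.28−105.90)·(100−51)/(217.41−105.90) = 51 + 99.38·49/111.51 ≈ 94.67, so AQI = 95.
NO₂: 153.24 lies in 0.00–358.01, so I_lo=0, I_hi=50, C_lo=0.00, C_hi=358.01.
(50−0)/(358.01−0.00) × (153.24−0.00) + 0 = 50/358.01 × 153.24 + 0 ≈ 21.40 → 21.
PM10: row 423.03–604.35 (AQI 151–200). (200−151)·(558.07−423.03)/(604.35−423.03) + 151 = 49·135.04/181.32 + 151 ≈ 187.49 → 187.
Sub-indices: O₃→98, CO→112, SO₂→95, NO₂→21, PM10→187. Ranked high→low: 187, 112, 98, 95, 21. Second-highest sub-index = 112.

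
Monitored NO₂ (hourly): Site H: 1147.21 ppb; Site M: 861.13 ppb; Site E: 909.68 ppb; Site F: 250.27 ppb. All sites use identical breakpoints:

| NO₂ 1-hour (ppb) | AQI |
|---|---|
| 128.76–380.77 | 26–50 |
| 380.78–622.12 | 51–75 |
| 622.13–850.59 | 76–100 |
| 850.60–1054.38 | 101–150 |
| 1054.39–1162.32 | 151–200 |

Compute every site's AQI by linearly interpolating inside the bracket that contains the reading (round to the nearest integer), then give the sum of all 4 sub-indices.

Site H: 1147.21 lies in 1054.39–1162.32, so I_lo=151, I_hi=200, C_lo=1054.39, C_hi=1162.32.
(200−151)/(1162.32−1054.39) × (1147.21−1054.39) + 151 = 49/107.93 × 92.82 + 151 ≈ 193.14 → 193.
Site M: row 850.60–1054.38 (AQI 101–150). (150−101)·(861.13−850.60)/(1054.38−850.60) + 101 = 49·10.53/203.78 + 101 ≈ 103.53 → 104.
Site E: 909.68 ∈ [850.60, 1054.38] ↔ index [101, 150].
101 + (909.68−850.60)·(150−101)/(1054.38−850.60) = 101 + 59.08·49/203.78 ≈ 115.21, so AQI = 115.
Site F: 250.27 ∈ [128.76, 380.77] ↔ index [26, 50].
26 + (250.27−128.76)·(50−26)/(380.77−128.76) = 26 + 121.51·24/252.01 ≈ 37.57, so AQI = 38.
AQIs: Site H=193, Site M=104, Site E=115, Site F=38. Sum = 193 + 104 + 115 + 38 = 450.

450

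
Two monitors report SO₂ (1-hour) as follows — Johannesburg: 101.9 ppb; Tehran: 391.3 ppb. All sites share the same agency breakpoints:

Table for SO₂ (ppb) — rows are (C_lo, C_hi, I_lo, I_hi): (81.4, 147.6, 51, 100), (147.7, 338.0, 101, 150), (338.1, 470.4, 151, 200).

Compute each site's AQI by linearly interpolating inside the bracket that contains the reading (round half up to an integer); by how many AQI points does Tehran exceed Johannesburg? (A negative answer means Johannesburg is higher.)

105

Johannesburg: 101.9 lies in 81.4–147.6, so I_lo=51, I_hi=100, C_lo=81.4, C_hi=147.6.
(100−51)/(147.6−81.4) × (101.9−81.4) + 51 = 49/66.2 × 20.5 + 51 ≈ 66.17 → 66.
Tehran 391.3: bracket 338.1–470.4 → index 151–200; slope 49/132.3, offset 53.2.
AQI = 151 + 49/132.3·53.2 ≈ 170.70 ⇒ 171.
AQIs: Johannesburg=66, Tehran=171. Tehran (171) − Johannesburg (66) = 105.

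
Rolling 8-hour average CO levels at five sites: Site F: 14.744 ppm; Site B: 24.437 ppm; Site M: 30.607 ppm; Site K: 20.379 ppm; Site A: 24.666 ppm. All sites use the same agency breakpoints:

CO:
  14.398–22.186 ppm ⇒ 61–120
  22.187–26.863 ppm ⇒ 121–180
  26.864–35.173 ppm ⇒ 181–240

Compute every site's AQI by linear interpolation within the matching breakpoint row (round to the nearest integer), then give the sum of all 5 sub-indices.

Site F 14.744: bracket 14.398–22.186 → index 61–120; slope 59/7.788, offset 0.346.
AQI = 61 + 59/7.788·0.346 ≈ 63.62 ⇒ 64.
Site B 24.437: bracket 22.187–26.863 → index 121–180; slope 59/4.676, offset 2.250.
AQI = 121 + 59/4.676·2.250 ≈ 149.39 ⇒ 149.
Site M: row 26.864–35.173 (AQI 181–240). (240−181)·(30.607−26.864)/(35.173−26.864) + 181 = 59·3.743/8.309 + 181 ≈ 207.58 → 208.
Site K: 20.379 lies in 14.398–22.186, so I_lo=61, I_hi=120, C_lo=14.398, C_hi=22.186.
(120−61)/(22.186−14.398) × (20.379−14.398) + 61 = 59/7.788 × 5.981 + 61 ≈ 106.31 → 106.
Site A: 24.666 ∈ [22.187, 26.863] ↔ index [121, 180].
121 + (24.666−22.187)·(180−121)/(26.863−22.187) = 121 + 2.479·59/4.676 ≈ 152.28, so AQI = 152.
AQIs: Site F=64, Site B=149, Site M=208, Site K=106, Site A=152. Sum = 64 + 149 + 208 + 106 + 152 = 679.

679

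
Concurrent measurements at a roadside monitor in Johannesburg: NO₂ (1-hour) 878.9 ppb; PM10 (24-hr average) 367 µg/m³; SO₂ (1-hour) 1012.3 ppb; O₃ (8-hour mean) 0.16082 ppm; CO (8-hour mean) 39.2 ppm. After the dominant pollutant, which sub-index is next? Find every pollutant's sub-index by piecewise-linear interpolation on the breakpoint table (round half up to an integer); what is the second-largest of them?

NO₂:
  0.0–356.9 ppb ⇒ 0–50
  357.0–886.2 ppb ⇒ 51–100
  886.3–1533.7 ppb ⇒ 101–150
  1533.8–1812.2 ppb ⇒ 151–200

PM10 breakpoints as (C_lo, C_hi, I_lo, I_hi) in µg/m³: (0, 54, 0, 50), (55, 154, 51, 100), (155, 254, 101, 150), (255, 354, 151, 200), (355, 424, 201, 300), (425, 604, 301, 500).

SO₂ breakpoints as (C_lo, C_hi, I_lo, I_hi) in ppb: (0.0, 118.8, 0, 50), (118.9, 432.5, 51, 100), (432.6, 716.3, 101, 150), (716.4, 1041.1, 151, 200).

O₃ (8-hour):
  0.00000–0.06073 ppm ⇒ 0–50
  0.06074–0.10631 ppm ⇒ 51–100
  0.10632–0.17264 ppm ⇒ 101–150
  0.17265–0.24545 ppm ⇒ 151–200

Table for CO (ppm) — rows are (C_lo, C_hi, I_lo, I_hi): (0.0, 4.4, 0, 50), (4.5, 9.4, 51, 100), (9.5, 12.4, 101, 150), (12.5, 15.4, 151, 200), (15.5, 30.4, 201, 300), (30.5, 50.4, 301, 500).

NO₂: 878.9 ∈ [357.0, 886.2] ↔ index [51, 100].
51 + (878.9−357.0)·(100−51)/(886.2−357.0) = 51 + 521.9·49/529.2 ≈ 99.32, so AQI = 99.
PM10: row 355–424 (AQI 201–300). (300−201)·(367−355)/(424−355) + 201 = 99·12/69 + 201 ≈ 218.22 → 218.
SO₂: 1012.3 lies in 716.4–1041.1, so I_lo=151, I_hi=200, C_lo=716.4, C_hi=1041.1.
(200−151)/(1041.1−716.4) × (1012.3−716.4) + 151 = 49/324.7 × 295.9 + 151 ≈ 195.65 → 196.
O₃: row 0.10632–0.17264 (AQI 101–150). (150−101)·(0.16082−0.10632)/(0.17264−0.10632) + 101 = 49·0.05450/0.06632 + 101 ≈ 141.27 → 141.
CO: 39.2 ∈ [30.5, 50.4] ↔ index [301, 500].
301 + (39.2−30.5)·(500−301)/(50.4−30.5) = 301 + 8.7·199/19.9 ≈ 388.00, so AQI = 388.
Sub-indices: NO₂→99, PM10→218, SO₂→196, O₃→141, CO→388. Ranked high→low: 388, 218, 196, 141, 99. Second-highest sub-index = 218.

218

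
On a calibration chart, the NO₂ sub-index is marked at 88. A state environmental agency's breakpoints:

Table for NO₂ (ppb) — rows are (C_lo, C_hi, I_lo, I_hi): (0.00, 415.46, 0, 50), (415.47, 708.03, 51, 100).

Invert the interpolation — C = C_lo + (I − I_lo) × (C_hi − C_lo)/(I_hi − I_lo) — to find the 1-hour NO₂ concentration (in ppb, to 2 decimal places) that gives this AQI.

636.38

AQI 88 lies in the 51–100 band, which corresponds to 415.47–708.03 ppb.
C = 415.47 + (88−51)×(708.03−415.47)/(100−51) = 415.47 + 37×292.56/49 ≈ 636.3827 ppb → 636.38 ppb to 2 dp.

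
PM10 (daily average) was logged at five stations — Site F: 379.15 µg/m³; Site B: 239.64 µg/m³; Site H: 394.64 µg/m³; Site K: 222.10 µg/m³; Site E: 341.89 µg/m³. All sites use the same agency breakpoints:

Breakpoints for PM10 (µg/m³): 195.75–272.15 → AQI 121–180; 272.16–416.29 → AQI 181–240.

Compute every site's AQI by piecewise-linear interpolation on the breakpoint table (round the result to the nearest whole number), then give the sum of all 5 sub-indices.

Site F 379.15: bracket 272.16–416.29 → index 181–240; slope 59/144.13, offset 106.99.
AQI = 181 + 59/144.13·106.99 ≈ 224.80 ⇒ 225.
Site B 239.64: bracket 195.75–272.15 → index 121–180; slope 59/76.40, offset 43.89.
AQI = 121 + 59/76.40·43.89 ≈ 154.89 ⇒ 155.
Site H 394.64: bracket 272.16–416.29 → index 181–240; slope 59/144.13, offset 122.48.
AQI = 181 + 59/144.13·122.48 ≈ 231.14 ⇒ 231.
Site K: 222.10 ∈ [195.75, 272.15] ↔ index [121, 180].
121 + (222.10−195.75)·(180−121)/(272.15−195.75) = 121 + 26.35·59/76.40 ≈ 141.35, so AQI = 141.
Site E: 341.89 lies in 272.16–416.29, so I_lo=181, I_hi=240, C_lo=272.16, C_hi=416.29.
(240−181)/(416.29−272.16) × (341.89−272.16) + 181 = 59/144.13 × 69.73 + 181 ≈ 209.54 → 210.
AQIs: Site F=225, Site B=155, Site H=231, Site K=141, Site E=210. Sum = 225 + 155 + 231 + 141 + 210 = 962.

962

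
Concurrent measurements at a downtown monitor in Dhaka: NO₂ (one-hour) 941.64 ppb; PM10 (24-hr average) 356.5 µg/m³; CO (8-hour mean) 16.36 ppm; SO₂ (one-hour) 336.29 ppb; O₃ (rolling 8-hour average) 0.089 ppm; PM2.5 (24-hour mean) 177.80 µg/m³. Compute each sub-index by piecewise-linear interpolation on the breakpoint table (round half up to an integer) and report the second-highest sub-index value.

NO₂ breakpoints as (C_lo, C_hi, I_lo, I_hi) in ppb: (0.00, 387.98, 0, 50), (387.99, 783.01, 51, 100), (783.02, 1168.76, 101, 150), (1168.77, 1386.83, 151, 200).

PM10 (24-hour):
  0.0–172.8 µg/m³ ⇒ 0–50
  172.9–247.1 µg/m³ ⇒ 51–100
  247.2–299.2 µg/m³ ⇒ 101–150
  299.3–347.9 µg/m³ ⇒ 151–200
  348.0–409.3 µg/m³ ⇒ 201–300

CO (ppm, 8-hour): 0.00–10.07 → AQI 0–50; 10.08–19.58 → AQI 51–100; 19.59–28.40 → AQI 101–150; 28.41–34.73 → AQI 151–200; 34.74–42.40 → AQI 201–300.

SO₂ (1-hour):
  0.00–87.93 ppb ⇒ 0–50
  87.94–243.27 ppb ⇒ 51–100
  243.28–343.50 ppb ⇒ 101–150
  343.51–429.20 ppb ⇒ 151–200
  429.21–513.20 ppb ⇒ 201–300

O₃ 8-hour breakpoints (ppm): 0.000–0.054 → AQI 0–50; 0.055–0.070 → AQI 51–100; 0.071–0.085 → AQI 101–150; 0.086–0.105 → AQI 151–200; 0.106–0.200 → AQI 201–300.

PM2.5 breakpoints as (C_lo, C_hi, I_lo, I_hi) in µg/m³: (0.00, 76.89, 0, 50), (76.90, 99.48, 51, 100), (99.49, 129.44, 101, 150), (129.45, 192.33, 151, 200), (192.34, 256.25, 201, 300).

189

NO₂: row 783.02–1168.76 (AQI 101–150). (150−101)·(941.64−783.02)/(1168.76−783.02) + 101 = 49·158.62/385.74 + 101 ≈ 121.15 → 121.
PM10: 356.5 ∈ [348.0, 409.3] ↔ index [201, 300].
201 + (356.5−348.0)·(300−201)/(409.3−348.0) = 201 + 8.5·99/61.3 ≈ 214.73, so AQI = 215.
CO 16.36: bracket 10.08–19.58 → index 51–100; slope 49/9.50, offset 6.28.
AQI = 51 + 49/9.50·6.28 ≈ 83.39 ⇒ 83.
SO₂: 336.29 lies in 243.28–343.50, so I_lo=101, I_hi=150, C_lo=243.28, C_hi=343.50.
(150−101)/(343.50−243.28) × (336.29−243.28) + 101 = 49/100.22 × 93.01 + 101 ≈ 146.47 → 146.
O₃: 0.089 lies in 0.086–0.105, so I_lo=151, I_hi=200, C_lo=0.086, C_hi=0.105.
(200−151)/(0.105−0.086) × (0.089−0.086) + 151 = 49/0.019 × 0.003 + 151 ≈ 158.74 → 159.
PM2.5: row 129.45–192.33 (AQI 151–200). (200−151)·(177.80−129.45)/(192.33−129.45) + 151 = 49·48.35/62.88 + 151 ≈ 188.68 → 189.
Sub-indices: NO₂→121, PM10→215, CO→83, SO₂→146, O₃→159, PM2.5→189. Ranked high→low: 215, 189, 159, 146, 121, 83. Second-highest sub-index = 189.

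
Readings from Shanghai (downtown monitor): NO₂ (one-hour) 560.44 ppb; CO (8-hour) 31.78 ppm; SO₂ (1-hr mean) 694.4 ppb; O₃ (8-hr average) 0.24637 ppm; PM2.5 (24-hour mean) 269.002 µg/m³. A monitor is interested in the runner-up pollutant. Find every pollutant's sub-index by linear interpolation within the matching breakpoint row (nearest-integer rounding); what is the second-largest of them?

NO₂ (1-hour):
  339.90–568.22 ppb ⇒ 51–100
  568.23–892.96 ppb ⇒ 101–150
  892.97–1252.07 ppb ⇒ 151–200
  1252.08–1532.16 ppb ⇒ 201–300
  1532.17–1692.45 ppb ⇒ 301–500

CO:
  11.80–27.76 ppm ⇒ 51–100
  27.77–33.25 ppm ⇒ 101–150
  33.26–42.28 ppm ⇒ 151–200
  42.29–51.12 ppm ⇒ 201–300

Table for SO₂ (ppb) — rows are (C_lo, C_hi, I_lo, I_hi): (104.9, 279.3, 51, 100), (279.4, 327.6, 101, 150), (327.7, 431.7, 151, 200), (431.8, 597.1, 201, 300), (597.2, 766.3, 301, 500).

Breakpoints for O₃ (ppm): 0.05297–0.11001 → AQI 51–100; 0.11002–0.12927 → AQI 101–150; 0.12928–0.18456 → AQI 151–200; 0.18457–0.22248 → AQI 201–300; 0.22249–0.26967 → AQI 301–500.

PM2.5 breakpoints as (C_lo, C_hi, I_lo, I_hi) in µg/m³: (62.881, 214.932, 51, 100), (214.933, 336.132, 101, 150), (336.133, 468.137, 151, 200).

NO₂ 560.44: bracket 339.90–568.22 → index 51–100; slope 49/228.32, offset 220.54.
AQI = 51 + 49/228.32·220.54 ≈ 98.33 ⇒ 98.
CO: 31.78 ∈ [27.77, 33.25] ↔ index [101, 150].
101 + (31.78−27.77)·(150−101)/(33.25−27.77) = 101 + 4.01·49/5.48 ≈ 136.86, so AQI = 137.
SO₂ 694.4: bracket 597.2–766.3 → index 301–500; slope 199/169.1, offset 97.2.
AQI = 301 + 199/169.1·97.2 ≈ 415.39 ⇒ 415.
O₃: 0.24637 lies in 0.22249–0.26967, so I_lo=301, I_hi=500, C_lo=0.22249, C_hi=0.26967.
(500−301)/(0.26967−0.22249) × (0.24637−0.22249) + 301 = 199/0.04718 × 0.02388 + 301 ≈ 401.72 → 402.
PM2.5: 269.002 lies in 214.933–336.132, so I_lo=101, I_hi=150, C_lo=214.933, C_hi=336.132.
(150−101)/(336.132−214.933) × (269.002−214.933) + 101 = 49/121.199 × 54.069 + 101 ≈ 122.86 → 123.
Sub-indices: NO₂→98, CO→137, SO₂→415, O₃→402, PM2.5→123. Ranked high→low: 415, 402, 137, 123, 98. Second-highest sub-index = 402.

402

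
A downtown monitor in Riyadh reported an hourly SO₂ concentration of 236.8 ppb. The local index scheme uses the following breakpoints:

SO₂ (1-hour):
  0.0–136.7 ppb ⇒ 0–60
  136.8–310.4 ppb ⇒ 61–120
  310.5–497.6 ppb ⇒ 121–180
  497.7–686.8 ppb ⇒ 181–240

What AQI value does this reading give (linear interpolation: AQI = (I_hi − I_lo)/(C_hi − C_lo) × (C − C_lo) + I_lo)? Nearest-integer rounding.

SO₂: 236.8 ∈ [136.8, 310.4] ↔ index [61, 120].
61 + (236.8−136.8)·(120−61)/(310.4−136.8) = 61 + 100.0·59/173.6 ≈ 94.99, so AQI = 95.

95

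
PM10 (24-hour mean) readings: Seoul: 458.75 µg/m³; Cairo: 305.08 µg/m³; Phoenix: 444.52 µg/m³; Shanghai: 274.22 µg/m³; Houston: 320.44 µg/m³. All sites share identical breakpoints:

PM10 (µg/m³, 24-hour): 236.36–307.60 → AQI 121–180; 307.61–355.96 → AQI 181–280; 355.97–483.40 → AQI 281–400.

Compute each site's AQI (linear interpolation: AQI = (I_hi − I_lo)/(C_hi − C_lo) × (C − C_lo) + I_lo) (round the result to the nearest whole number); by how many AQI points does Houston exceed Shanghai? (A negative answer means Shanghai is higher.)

Seoul: 458.75 lies in 355.97–483.40, so I_lo=281, I_hi=400, C_lo=355.97, C_hi=483.40.
(400−281)/(483.40−355.97) × (458.75−355.97) + 281 = 119/127.43 × 102.78 + 281 ≈ 376.98 → 377.
Cairo: row 236.36–307.60 (AQI 121–180). (180−121)·(305.08−236.36)/(307.60−236.36) + 121 = 59·68.72/71.24 + 121 ≈ 177.91 → 178.
Phoenix: 444.52 lies in 355.97–483.40, so I_lo=281, I_hi=400, C_lo=355.97, C_hi=483.40.
(400−281)/(483.40−355.97) × (444.52−355.97) + 281 = 119/127.43 × 88.55 + 281 ≈ 363.69 → 364.
Shanghai: row 236.36–307.60 (AQI 121–180). (180−121)·(274.22−236.36)/(307.60−236.36) + 121 = 59·37.86/71.24 + 121 ≈ 152.36 → 152.
Houston: row 307.61–355.96 (AQI 181–280). (280−181)·(320.44−307.61)/(355.96−307.61) + 181 = 99·12.83/48.35 + 181 ≈ 207.27 → 207.
AQIs: Seoul=377, Cairo=178, Phoenix=364, Shanghai=152, Houston=207. Houston (207) − Shanghai (152) = 55.

55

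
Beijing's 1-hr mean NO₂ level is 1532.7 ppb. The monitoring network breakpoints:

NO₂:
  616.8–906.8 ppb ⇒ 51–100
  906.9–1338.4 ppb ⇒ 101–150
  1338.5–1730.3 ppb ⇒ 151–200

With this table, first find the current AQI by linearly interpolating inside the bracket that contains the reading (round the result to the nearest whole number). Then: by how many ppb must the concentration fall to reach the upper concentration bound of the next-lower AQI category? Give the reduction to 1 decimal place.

NO₂ 1532.7: bracket 1338.5–1730.3 → index 151–200; slope 49/391.8, offset 194.2.
AQI = 151 + 49/391.8·194.2 ≈ 175.29 ⇒ 175.
Current AQI 175 is in the Unhealthy range (151–200). The next-lower category tops out at AQI 150, whose upper concentration bound is 1338.4 ppb.
Reduction needed = 1532.7 − 1338.4 = 194.3 ppb.

194.3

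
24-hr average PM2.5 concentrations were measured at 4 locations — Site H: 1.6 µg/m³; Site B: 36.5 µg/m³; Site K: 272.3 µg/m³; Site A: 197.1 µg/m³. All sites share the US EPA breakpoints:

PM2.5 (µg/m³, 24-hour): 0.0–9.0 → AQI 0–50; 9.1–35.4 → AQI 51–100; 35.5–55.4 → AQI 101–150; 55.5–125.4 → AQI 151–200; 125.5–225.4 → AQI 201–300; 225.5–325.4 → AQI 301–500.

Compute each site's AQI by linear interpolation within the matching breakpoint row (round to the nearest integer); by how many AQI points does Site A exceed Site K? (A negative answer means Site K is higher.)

Site H: 1.6 lies in 0.0–9.0, so I_lo=0, I_hi=50, C_lo=0.0, C_hi=9.0.
(50−0)/(9.0−0.0) × (1.6−0.0) + 0 = 50/9.0 × 1.6 + 0 ≈ 8.89 → 9.
Site B: 36.5 ∈ [35.5, 55.4] ↔ index [101, 150].
101 + (36.5−35.5)·(150−101)/(55.4−35.5) = 101 + 1.0·49/19.9 ≈ 103.46, so AQI = 103.
Site K: 272.3 ∈ [225.5, 325.4] ↔ index [301, 500].
301 + (272.3−225.5)·(500−301)/(325.4−225.5) = 301 + 46.8·199/99.9 ≈ 394.23, so AQI = 394.
Site A: 197.1 ∈ [125.5, 225.4] ↔ index [201, 300].
201 + (197.1−125.5)·(300−201)/(225.4−125.5) = 201 + 71.6·99/99.9 ≈ 271.95, so AQI = 272.
AQIs: Site H=9, Site B=103, Site K=394, Site A=272. Site A (272) − Site K (394) = -122.

-122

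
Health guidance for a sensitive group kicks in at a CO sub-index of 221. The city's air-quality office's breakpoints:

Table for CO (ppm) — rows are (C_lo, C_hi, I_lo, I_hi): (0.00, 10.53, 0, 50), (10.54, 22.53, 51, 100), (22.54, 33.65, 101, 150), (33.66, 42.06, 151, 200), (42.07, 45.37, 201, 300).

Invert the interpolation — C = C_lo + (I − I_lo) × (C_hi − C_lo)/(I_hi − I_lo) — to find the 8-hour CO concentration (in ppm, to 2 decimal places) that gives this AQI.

AQI 221 lies in the 201–300 band, which corresponds to 42.07–45.37 ppm.
C = 42.07 + (221−201)×(45.37−42.07)/(300−201) = 42.07 + 20×3.30/99 ≈ 42.7367 ppm → 42.74 ppm to 2 dp.

42.74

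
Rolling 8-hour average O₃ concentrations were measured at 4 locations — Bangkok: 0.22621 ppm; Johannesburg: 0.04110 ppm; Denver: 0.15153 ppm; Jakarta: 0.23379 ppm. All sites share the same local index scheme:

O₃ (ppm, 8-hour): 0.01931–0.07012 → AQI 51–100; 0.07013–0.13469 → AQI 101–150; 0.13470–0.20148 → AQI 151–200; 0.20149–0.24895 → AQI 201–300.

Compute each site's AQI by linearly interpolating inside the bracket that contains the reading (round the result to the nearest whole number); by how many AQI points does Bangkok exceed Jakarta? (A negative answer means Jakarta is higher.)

Bangkok 0.22621: bracket 0.20149–0.24895 → index 201–300; slope 99/0.04746, offset 0.02472.
AQI = 201 + 99/0.04746·0.02472 ≈ 252.57 ⇒ 253.
Johannesburg: row 0.01931–0.07012 (AQI 51–100). (100−51)·(0.04110−0.01931)/(0.07012−0.01931) + 51 = 49·0.02179/0.05081 + 51 ≈ 72.01 → 72.
Denver 0.15153: bracket 0.13470–0.20148 → index 151–200; slope 49/0.06678, offset 0.01683.
AQI = 151 + 49/0.06678·0.01683 ≈ 163.35 ⇒ 163.
Jakarta: 0.23379 ∈ [0.20149, 0.24895] ↔ index [201, 300].
201 + (0.23379−0.20149)·(300−201)/(0.24895−0.20149) = 201 + 0.03230·99/0.04746 ≈ 268.38, so AQI = 268.
AQIs: Bangkok=253, Johannesburg=72, Denver=163, Jakarta=268. Bangkok (253) − Jakarta (268) = -15.

-15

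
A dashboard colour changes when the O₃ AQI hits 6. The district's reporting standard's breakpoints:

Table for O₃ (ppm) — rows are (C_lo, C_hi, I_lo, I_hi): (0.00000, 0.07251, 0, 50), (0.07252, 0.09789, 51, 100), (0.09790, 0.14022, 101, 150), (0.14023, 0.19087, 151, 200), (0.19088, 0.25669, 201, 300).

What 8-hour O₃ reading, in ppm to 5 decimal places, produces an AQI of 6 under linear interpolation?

AQI 6 lies in the 0–50 band, which corresponds to 0.00000–0.07251 ppm.
C = 0.00000 + (6−0)×(0.07251−0.00000)/(50−0) = 0.00000 + 6×0.07251/50 ≈ 0.0087012 ppm → 0.00870 ppm to 5 dp.

0.00870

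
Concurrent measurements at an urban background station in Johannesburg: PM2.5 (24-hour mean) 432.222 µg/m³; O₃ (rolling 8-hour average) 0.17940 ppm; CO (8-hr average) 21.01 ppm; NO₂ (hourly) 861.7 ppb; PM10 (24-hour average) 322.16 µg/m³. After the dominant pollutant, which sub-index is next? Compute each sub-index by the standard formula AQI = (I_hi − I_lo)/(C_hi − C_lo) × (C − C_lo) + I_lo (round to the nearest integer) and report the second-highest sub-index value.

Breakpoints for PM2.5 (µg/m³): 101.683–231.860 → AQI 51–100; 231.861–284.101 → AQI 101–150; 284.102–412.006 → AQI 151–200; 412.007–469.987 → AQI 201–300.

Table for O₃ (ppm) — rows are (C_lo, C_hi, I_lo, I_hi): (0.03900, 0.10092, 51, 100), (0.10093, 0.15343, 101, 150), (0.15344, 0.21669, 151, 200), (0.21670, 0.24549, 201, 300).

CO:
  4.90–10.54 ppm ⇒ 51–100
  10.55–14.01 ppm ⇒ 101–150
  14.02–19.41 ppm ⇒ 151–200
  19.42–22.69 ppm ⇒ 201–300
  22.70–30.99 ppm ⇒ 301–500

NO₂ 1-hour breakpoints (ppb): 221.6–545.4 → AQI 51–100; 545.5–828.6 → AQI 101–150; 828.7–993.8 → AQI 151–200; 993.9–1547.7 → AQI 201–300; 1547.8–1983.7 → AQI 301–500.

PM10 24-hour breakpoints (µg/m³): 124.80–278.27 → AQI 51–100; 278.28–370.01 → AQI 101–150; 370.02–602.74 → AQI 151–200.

236

PM2.5: 432.222 lies in 412.007–469.987, so I_lo=201, I_hi=300, C_lo=412.007, C_hi=469.987.
(300−201)/(469.987−412.007) × (432.222−412.007) + 201 = 99/57.980 × 20.215 + 201 ≈ 235.52 → 236.
O₃: 0.17940 ∈ [0.15344, 0.21669] ↔ index [151, 200].
151 + (0.17940−0.15344)·(200−151)/(0.21669−0.15344) = 151 + 0.02596·49/0.06325 ≈ 171.11, so AQI = 171.
CO: 21.01 lies in 19.42–22.69, so I_lo=201, I_hi=300, C_lo=19.42, C_hi=22.69.
(300−201)/(22.69−19.42) × (21.01−19.42) + 201 = 99/3.27 × 1.59 + 201 ≈ 249.14 → 249.
NO₂ 861.7: bracket 828.7–993.8 → index 151–200; slope 49/165.1, offset 33.0.
AQI = 151 + 49/165.1·33.0 ≈ 160.79 ⇒ 161.
PM10: 322.16 ∈ [278.28, 370.01] ↔ index [101, 150].
101 + (322.16−278.28)·(150−101)/(370.01−278.28) = 101 + 43.88·49/91.73 ≈ 124.44, so AQI = 124.
Sub-indices: PM2.5→236, O₃→171, CO→249, NO₂→161, PM10→124. Ranked high→low: 249, 236, 171, 161, 124. Second-highest sub-index = 236.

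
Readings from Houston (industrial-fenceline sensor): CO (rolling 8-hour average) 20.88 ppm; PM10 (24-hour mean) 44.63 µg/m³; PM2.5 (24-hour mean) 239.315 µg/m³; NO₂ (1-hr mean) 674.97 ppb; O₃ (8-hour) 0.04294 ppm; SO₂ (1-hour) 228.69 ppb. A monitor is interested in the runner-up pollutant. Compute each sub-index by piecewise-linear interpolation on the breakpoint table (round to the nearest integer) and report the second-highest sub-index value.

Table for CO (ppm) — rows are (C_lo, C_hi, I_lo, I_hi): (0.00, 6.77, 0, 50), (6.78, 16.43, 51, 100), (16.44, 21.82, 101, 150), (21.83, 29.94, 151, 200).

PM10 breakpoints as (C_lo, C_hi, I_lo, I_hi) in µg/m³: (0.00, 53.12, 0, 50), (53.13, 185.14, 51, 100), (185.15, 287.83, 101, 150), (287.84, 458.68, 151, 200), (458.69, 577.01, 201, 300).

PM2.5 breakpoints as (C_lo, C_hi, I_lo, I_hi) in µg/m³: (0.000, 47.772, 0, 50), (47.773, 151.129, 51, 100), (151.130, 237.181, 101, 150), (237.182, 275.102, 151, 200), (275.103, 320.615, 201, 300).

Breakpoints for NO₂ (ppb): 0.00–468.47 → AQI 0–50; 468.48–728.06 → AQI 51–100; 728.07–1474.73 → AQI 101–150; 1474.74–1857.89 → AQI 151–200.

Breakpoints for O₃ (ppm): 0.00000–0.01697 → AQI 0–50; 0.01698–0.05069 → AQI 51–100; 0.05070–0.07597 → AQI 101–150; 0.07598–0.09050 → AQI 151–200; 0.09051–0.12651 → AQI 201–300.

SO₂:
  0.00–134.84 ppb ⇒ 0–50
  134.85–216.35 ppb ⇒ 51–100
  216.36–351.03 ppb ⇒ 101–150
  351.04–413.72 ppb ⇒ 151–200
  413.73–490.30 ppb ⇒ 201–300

CO: row 16.44–21.82 (AQI 101–150). (150−101)·(20.88−16.44)/(21.82−16.44) + 101 = 49·4.44/5.38 + 101 ≈ 141.44 → 141.
PM10 44.63: bracket 0.00–53.12 → index 0–50; slope 50/53.12, offset 44.63.
AQI = 0 + 50/53.12·44.63 ≈ 42.01 ⇒ 42.
PM2.5 239.315: bracket 237.182–275.102 → index 151–200; slope 49/37.920, offset 2.133.
AQI = 151 + 49/37.920·2.133 ≈ 153.76 ⇒ 154.
NO₂: 674.97 ∈ [468.48, 728.06] ↔ index [51, 100].
51 + (674.97−468.48)·(100−51)/(728.06−468.48) = 51 + 206.49·49/259.58 ≈ 89.98, so AQI = 90.
O₃: 0.04294 lies in 0.01698–0.05069, so I_lo=51, I_hi=100, C_lo=0.01698, C_hi=0.05069.
(100−51)/(0.05069−0.01698) × (0.04294−0.01698) + 51 = 49/0.03371 × 0.02596 + 51 ≈ 88.73 → 89.
SO₂ 228.69: bracket 216.36–351.03 → index 101–150; slope 49/134.67, offset 12.33.
AQI = 101 + 49/134.67·12.33 ≈ 105.49 ⇒ 105.
Sub-indices: CO→141, PM10→42, PM2.5→154, NO₂→90, O₃→89, SO₂→105. Ranked high→low: 154, 141, 105, 90, 89, 42. Second-highest sub-index = 141.

141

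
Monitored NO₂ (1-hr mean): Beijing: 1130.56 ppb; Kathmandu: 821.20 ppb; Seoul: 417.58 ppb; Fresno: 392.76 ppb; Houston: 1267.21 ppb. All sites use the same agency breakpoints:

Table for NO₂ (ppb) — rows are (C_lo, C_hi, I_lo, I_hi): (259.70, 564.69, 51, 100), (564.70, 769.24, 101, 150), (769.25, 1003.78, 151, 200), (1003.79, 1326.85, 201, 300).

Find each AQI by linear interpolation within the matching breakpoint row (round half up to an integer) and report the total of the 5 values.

Beijing: 1130.56 lies in 1003.79–1326.85, so I_lo=201, I_hi=300, C_lo=1003.79, C_hi=1326.85.
(300−201)/(1326.85−1003.79) × (1130.56−1003.79) + 201 = 99/323.06 × 126.77 + 201 ≈ 239.85 → 240.
Kathmandu 821.20: bracket 769.25–1003.78 → index 151–200; slope 49/234.53, offset 51.95.
AQI = 151 + 49/234.53·51.95 ≈ 161.85 ⇒ 162.
Seoul: 417.58 lies in 259.70–564.69, so I_lo=51, I_hi=100, C_lo=259.70, C_hi=564.69.
(100−51)/(564.69−259.70) × (417.58−259.70) + 51 = 49/304.99 × 157.88 + 51 ≈ 76.37 → 76.
Fresno: 392.76 ∈ [259.70, 564.69] ↔ index [51, 100].
51 + (392.76−259.70)·(100−51)/(564.69−259.70) = 51 + 133.06·49/304.99 ≈ 72.38, so AQI = 72.
Houston: 1267.21 ∈ [1003.79, 1326.85] ↔ index [201, 300].
201 + (1267.21−1003.79)·(300−201)/(1326.85−1003.79) = 201 + 263.42·99/323.06 ≈ 281.72, so AQI = 282.
AQIs: Beijing=240, Kathmandu=162, Seoul=76, Fresno=72, Houston=282. Sum = 240 + 162 + 76 + 72 + 282 = 832.

832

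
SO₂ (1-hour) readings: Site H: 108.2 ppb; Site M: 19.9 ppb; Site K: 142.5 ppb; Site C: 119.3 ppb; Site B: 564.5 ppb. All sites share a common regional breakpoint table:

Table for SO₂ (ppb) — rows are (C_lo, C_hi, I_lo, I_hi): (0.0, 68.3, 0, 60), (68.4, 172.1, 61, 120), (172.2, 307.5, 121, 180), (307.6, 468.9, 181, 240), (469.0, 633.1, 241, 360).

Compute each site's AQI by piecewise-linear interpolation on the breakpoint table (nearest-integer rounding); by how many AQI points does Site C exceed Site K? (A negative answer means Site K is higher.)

Site H: 108.2 ∈ [68.4, 172.1] ↔ index [61, 120].
61 + (108.2−68.4)·(120−61)/(172.1−68.4) = 61 + 39.8·59/103.7 ≈ 83.64, so AQI = 84.
Site M: 19.9 lies in 0.0–68.3, so I_lo=0, I_hi=60, C_lo=0.0, C_hi=68.3.
(60−0)/(68.3−0.0) × (19.9−0.0) + 0 = 60/68.3 × 19.9 + 0 ≈ 17.48 → 17.
Site K: row 68.4–172.1 (AQI 61–120). (120−61)·(142.5−68.4)/(172.1−68.4) + 61 = 59·74.1/103.7 + 61 ≈ 103.16 → 103.
Site C: 119.3 lies in 68.4–172.1, so I_lo=61, I_hi=120, C_lo=68.4, C_hi=172.1.
(120−61)/(172.1−68.4) × (119.3−68.4) + 61 = 59/103.7 × 50.9 + 61 ≈ 89.96 → 90.
Site B: 564.5 lies in 469.0–633.1, so I_lo=241, I_hi=360, C_lo=469.0, C_hi=633.1.
(360−241)/(633.1−469.0) × (564.5−469.0) + 241 = 119/164.1 × 95.5 + 241 ≈ 310.25 → 310.
AQIs: Site H=84, Site M=17, Site K=103, Site C=90, Site B=310. Site C (90) − Site K (103) = -13.

-13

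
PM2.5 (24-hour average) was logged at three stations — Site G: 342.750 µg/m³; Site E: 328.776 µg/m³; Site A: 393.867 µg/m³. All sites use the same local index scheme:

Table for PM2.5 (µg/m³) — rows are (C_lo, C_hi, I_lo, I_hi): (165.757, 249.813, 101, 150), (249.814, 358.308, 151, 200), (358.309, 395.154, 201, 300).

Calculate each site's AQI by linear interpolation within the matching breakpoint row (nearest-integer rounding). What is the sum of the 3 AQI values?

677

Site G: row 249.814–358.308 (AQI 151–200). (200−151)·(342.750−249.814)/(358.308−249.814) + 151 = 49·92.936/108.494 + 151 ≈ 192.97 → 193.
Site E: row 249.814–358.308 (AQI 151–200). (200−151)·(328.776−249.814)/(358.308−249.814) + 151 = 49·78.962/108.494 + 151 ≈ 186.66 → 187.
Site A 393.867: bracket 358.309–395.154 → index 201–300; slope 99/36.845, offset 35.558.
AQI = 201 + 99/36.845·35.558 ≈ 296.54 ⇒ 297.
AQIs: Site G=193, Site E=187, Site A=297. Sum = 193 + 187 + 297 = 677.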